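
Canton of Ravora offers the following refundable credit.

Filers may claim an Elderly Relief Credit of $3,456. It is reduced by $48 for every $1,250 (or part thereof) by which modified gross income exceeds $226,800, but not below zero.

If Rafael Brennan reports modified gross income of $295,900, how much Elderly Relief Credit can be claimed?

$768

Elderly Relief Credit: income exceeds $226,800 by $69,100, which is 56 full-or-partial $1,250 increments; reduction = 56 × $48 = $2,688, leaving $768.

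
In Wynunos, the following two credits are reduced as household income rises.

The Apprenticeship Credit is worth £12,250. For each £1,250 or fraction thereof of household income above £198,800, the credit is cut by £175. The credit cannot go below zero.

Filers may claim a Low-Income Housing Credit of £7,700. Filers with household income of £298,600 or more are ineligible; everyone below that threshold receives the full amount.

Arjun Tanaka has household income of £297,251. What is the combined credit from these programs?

£7,700

Apprenticeship Credit: income exceeds £198,800 by £98,451 → 79 increments × £175 = £13,825 ≥ base, so the credit is £0.
Low-Income Housing Credit: £297,251 is below the £298,600 cutoff, so the full £7,700 applies.
Total: £0 + £7,700 = £7,700.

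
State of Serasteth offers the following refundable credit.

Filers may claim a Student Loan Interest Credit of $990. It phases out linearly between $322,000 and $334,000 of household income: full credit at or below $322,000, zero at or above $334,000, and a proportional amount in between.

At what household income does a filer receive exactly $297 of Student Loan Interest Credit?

$297 is 297/990 of the full $990, so 693/990 of the $12,000 range has been used: income = $322,000 + $12,000 × 693/990 = $330,400.

$330,400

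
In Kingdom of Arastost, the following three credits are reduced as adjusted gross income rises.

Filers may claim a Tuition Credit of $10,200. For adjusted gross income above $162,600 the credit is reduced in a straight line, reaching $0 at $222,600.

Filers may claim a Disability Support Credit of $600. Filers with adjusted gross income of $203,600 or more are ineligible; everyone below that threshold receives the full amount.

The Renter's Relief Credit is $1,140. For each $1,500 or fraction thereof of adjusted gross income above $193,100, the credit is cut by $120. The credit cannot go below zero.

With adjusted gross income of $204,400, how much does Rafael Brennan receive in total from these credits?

$3,274

Tuition Credit: $204,400 is $41,800 into a $60,000 phase-out range, leaving 18,200/60,000 of the credit: $10,200 × 18,200/60,000 = $3,094.
Disability Support Credit: $204,400 meets or exceeds the $203,600 cutoff, so the credit is $0.
Renter's Relief Credit: income exceeds $193,100 by $11,300, which is 8 full-or-partial $1,500 increments; reduction = 8 × $120 = $960, leaving $180.
Total: $3,094 + $0 + $180 = $3,274.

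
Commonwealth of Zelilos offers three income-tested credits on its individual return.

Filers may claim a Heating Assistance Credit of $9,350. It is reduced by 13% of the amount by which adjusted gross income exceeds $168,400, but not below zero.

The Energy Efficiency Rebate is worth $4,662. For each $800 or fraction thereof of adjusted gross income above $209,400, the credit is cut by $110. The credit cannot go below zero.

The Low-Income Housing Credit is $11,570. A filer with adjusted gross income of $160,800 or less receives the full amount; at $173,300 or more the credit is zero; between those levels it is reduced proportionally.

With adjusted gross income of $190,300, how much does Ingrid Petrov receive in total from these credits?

$11,165

Heating Assistance Credit: 13% of the $21,900 excess over $168,400 is $2,847; credit = $9,350 − $2,847 = $6,503.
Energy Efficiency Rebate: $190,300 is at or below the $209,400 threshold, so the full $4,662 applies.
Low-Income Housing Credit: $190,300 is at or above $173,300, so the credit is $0.
Total: $6,503 + $4,662 + $0 = $11,165.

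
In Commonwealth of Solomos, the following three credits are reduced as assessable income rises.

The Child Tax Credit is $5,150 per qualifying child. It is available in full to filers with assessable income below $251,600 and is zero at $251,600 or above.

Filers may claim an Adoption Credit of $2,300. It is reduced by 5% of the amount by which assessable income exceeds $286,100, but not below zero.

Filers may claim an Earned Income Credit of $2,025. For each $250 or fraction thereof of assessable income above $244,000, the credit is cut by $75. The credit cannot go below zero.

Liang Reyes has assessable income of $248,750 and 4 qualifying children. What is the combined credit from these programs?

Child Tax Credit: base = 4 × $5,150 = $20,600. $248,750 is below the $251,600 cutoff, so the full $20,600 applies.
Adoption Credit: $248,750 is at or below the $286,100 threshold, so the full $2,300 applies.
Earned Income Credit: income exceeds $244,000 by $4,750, which is 19 full-or-partial $250 increments; reduction = 19 × $75 = $1,425, leaving $600.
Total: $20,600 + $2,300 + $600 = $23,500.

$23,500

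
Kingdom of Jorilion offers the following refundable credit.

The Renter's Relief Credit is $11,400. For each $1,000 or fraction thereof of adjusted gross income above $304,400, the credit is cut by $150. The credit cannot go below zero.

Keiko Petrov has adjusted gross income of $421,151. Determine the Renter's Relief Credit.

$0

Renter's Relief Credit: income exceeds $304,400 by $116,751 → 117 increments × $150 = $17,550 ≥ base, so the credit is $0.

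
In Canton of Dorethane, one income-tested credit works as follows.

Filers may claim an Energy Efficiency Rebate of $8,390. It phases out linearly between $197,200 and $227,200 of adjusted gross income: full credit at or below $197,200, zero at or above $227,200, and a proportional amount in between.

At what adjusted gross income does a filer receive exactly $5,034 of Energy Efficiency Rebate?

$209,200

$5,034 is 5,034/8,390 of the full $8,390, so 3,356/8,390 of the $30,000 range has been used: income = $197,200 + $30,000 × 3,356/8,390 = $209,200.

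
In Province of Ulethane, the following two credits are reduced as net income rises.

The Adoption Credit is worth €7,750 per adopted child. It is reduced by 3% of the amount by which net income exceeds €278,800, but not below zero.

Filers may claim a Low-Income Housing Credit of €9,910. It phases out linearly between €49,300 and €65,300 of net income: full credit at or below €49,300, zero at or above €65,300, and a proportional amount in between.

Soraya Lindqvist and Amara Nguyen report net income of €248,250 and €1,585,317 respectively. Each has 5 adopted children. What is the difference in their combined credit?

Soraya (€248,250): Adoption Credit: base = 5 × €7,750 = €38,750. €248,250 is at or below the €278,800 threshold, so the full €38,750 applies. Low-Income Housing Credit: €248,250 is at or above €65,300, so the credit is €0. total €38,750 + €0 = €38,750
Amara (€1,585,317): Adoption Credit: base = 5 × €7,750 = €38,750. 3% of the €1,306,517 excess over €278,800 is €39,195.51 ≥ base, so the credit is €0. Low-Income Housing Credit: €1,585,317 is at or above €65,300, so the credit is €0. total €0 + €0 = €0
Difference: |€38,750 − €0| = €38,750.

€38,750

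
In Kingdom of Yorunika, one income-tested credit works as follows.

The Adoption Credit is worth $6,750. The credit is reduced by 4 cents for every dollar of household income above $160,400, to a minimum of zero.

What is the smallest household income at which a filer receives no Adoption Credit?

$329,150

The credit falls by 4% of each dollar above $160,400, so it reaches zero when the excess is $6,750 / 4% = $168,750: income = $160,400 + $168,750 = $329,150.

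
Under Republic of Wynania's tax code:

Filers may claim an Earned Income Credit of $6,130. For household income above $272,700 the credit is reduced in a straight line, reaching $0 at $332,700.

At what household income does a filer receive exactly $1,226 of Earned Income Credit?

$320,700

$1,226 is 1,226/6,130 of the full $6,130, so 4,904/6,130 of the $60,000 range has been used: income = $272,700 + $60,000 × 4,904/6,130 = $320,700.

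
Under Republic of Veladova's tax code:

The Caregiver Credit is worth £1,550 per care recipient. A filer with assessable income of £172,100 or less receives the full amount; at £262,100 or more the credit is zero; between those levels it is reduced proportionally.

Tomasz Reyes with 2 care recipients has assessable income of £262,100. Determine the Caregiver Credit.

£0

Caregiver Credit: base = 2 × £1,550 = £3,100. £262,100 is at or above £262,100, so the credit is £0.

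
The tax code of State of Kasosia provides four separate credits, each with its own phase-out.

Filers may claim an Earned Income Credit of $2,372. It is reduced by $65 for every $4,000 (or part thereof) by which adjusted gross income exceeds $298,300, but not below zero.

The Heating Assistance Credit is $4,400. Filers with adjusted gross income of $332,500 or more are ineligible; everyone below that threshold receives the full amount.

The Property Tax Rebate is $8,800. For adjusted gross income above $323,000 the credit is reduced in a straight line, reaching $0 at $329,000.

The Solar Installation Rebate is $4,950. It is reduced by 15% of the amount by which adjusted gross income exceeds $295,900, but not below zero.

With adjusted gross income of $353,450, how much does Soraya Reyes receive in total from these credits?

Earned Income Credit: income exceeds $298,300 by $55,150, which is 14 full-or-partial $4,000 increments; reduction = 14 × $65 = $910, leaving $1,462.
Heating Assistance Credit: $353,450 meets or exceeds the $332,500 cutoff, so the credit is $0.
Property Tax Rebate: $353,450 is at or above $329,000, so the credit is $0.
Solar Installation Rebate: 15% of the $57,550 excess over $295,900 is $8,632.50 ≥ base, so the credit is $0.
Total: $1,462 + $0 + $0 + $0 = $1,462.

$1,462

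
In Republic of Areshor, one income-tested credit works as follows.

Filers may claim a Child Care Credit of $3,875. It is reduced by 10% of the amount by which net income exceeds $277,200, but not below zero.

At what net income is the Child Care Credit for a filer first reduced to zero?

The credit falls by 10% of each dollar above $277,200, so it reaches zero when the excess is $3,875 / 10% = $38,750: income = $277,200 + $38,750 = $315,950.

$315,950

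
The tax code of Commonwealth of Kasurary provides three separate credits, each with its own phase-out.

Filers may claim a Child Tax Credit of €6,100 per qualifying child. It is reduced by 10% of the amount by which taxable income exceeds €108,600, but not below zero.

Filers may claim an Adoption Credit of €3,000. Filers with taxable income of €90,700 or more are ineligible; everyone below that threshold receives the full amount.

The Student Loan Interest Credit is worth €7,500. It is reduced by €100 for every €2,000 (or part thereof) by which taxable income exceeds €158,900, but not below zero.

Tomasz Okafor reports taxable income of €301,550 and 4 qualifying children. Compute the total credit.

€5,405

Child Tax Credit: base = 4 × €6,100 = €24,400. 10% of the €192,950 excess over €108,600 is €19,295; credit = €24,400 − €19,295 = €5,105.
Adoption Credit: €301,550 meets or exceeds the €90,700 cutoff, so the credit is €0.
Student Loan Interest Credit: income exceeds €158,900 by €142,650, which is 72 full-or-partial €2,000 increments; reduction = 72 × €100 = €7,200, leaving €300.
Total: €5,105 + €0 + €300 = €5,405.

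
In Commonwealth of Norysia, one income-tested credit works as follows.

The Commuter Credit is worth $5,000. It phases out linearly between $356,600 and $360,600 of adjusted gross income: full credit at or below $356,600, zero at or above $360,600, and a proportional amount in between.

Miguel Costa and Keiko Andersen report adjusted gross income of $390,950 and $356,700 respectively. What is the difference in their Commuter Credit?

$4,875

Miguel ($390,950): Commuter Credit: $390,950 is at or above $360,600, so the credit is $0.
Keiko ($356,700): Commuter Credit: $356,700 is $100 into a $4,000 phase-out range, leaving 3,900/4,000 of the credit: $5,000 × 3,900/4,000 = $4,875.
Difference: |$0 − $4,875| = $4,875.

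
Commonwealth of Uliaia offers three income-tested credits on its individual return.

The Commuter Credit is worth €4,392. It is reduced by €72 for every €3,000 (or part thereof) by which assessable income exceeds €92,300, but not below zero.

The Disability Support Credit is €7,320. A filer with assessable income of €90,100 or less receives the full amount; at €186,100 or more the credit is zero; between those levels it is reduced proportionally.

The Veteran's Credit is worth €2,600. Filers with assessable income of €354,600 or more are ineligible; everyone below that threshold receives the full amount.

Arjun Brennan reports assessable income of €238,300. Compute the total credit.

Commuter Credit: income exceeds €92,300 by €146,000, which is 49 full-or-partial €3,000 increments; reduction = 49 × €72 = €3,528, leaving €864.
Disability Support Credit: €238,300 is at or above €186,100, so the credit is €0.
Veteran's Credit: €238,300 is below the €354,600 cutoff, so the full €2,600 applies.
Total: €864 + €0 + €2,600 = €3,464.

€3,464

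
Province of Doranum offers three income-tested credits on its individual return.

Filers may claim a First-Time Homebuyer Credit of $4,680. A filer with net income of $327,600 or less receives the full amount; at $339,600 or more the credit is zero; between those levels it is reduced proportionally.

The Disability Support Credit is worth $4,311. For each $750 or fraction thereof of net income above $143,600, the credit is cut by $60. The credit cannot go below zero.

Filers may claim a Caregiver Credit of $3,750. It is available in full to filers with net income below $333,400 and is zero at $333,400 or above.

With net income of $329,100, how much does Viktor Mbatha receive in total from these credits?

First-Time Homebuyer Credit: $329,100 is $1,500 into a $12,000 phase-out range, leaving 10,500/12,000 of the credit: $4,680 × 10,500/12,000 = $4,095.
Disability Support Credit: income exceeds $143,600 by $185,500 → 248 increments × $60 = $14,880 ≥ base, so the credit is $0.
Caregiver Credit: $329,100 is below the $333,400 cutoff, so the full $3,750 applies.
Total: $4,095 + $0 + $3,750 = $7,845.

$7,845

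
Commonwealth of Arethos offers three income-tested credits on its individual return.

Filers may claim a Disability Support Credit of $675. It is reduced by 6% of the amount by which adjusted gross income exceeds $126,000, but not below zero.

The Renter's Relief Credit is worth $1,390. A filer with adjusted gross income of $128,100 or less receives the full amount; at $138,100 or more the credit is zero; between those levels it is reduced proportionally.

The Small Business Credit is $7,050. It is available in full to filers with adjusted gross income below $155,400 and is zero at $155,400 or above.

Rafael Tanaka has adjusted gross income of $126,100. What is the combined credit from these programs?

Disability Support Credit: 6% of the $100 excess over $126,000 is $6; credit = $675 − $6 = $669.
Renter's Relief Credit: $126,100 is at or below the $128,100 threshold, so the full $1,390 applies.
Small Business Credit: $126,100 is below the $155,400 cutoff, so the full $7,050 applies.
Total: $669 + $1,390 + $7,050 = $9,109.

$9,109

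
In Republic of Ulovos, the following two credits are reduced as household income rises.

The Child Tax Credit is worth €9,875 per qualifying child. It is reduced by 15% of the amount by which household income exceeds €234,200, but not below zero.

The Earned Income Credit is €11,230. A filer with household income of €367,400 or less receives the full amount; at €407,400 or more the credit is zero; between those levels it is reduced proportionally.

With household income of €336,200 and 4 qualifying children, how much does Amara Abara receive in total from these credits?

€35,430

Child Tax Credit: base = 4 × €9,875 = €39,500. 15% of the €102,000 excess over €234,200 is €15,300; credit = €39,500 − €15,300 = €24,200.
Earned Income Credit: €336,200 is at or below the €367,400 threshold, so the full €11,230 applies.
Total: €24,200 + €11,230 = €35,430.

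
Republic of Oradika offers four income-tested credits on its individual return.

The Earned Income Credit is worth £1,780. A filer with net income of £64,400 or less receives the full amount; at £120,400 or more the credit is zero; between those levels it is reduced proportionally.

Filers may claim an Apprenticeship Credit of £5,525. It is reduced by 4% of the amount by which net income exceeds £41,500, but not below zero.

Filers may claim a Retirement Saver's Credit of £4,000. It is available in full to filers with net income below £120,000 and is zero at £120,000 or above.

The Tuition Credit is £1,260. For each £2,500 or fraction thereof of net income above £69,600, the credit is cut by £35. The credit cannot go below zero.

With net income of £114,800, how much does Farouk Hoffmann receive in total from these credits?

£7,366

Earned Income Credit: £114,800 is £50,400 into a £56,000 phase-out range, leaving 5,600/56,000 of the credit: £1,780 × 5,600/56,000 = £178.
Apprenticeship Credit: 4% of the £73,300 excess over £41,500 is £2,932; credit = £5,525 − £2,932 = £2,593.
Retirement Saver's Credit: £114,800 is below the £120,000 cutoff, so the full £4,000 applies.
Tuition Credit: income exceeds £69,600 by £45,200, which is 19 full-or-partial £2,500 increments; reduction = 19 × £35 = £665, leaving £595.
Total: £178 + £2,593 + £4,000 + £595 = £7,366.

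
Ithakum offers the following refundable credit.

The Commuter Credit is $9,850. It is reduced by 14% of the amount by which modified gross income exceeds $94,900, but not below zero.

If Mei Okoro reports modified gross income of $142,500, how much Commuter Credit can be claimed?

$3,186

Commuter Credit: 14% of the $47,600 excess over $94,900 is $6,664; credit = $9,850 − $6,664 = $3,186.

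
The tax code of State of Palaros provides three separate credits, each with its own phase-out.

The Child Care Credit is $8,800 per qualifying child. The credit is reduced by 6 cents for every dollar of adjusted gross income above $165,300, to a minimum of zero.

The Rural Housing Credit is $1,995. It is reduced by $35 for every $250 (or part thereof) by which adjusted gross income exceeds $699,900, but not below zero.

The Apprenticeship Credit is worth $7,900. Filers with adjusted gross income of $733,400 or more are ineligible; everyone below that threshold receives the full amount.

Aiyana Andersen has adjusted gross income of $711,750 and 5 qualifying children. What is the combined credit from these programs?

$19,428

Child Care Credit: base = 5 × $8,800 = $44,000. 6% of the $546,450 excess over $165,300 is $32,787; credit = $44,000 − $32,787 = $11,213.
Rural Housing Credit: income exceeds $699,900 by $11,850, which is 48 full-or-partial $250 increments; reduction = 48 × $35 = $1,680, leaving $315.
Apprenticeship Credit: $711,750 is below the $733,400 cutoff, so the full $7,900 applies.
Total: $11,213 + $315 + $7,900 = $19,428.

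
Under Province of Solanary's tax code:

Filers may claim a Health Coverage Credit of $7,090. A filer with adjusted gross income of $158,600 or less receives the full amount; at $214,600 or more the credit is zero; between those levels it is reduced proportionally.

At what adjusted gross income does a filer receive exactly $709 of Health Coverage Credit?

$209,000

$709 is 709/7,090 of the full $7,090, so 6,381/7,090 of the $56,000 range has been used: income = $158,600 + $56,000 × 6,381/7,090 = $209,000.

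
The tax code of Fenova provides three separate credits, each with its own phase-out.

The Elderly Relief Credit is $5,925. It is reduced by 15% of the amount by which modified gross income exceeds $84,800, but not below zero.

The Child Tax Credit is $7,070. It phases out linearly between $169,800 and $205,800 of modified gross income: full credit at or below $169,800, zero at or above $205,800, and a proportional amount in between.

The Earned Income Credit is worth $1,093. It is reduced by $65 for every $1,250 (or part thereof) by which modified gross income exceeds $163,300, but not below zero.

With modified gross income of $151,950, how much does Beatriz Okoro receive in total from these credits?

$8,163

Elderly Relief Credit: 15% of the $67,150 excess over $84,800 is $10,072.50 ≥ base, so the credit is $0.
Child Tax Credit: $151,950 is at or below the $169,800 threshold, so the full $7,070 applies.
Earned Income Credit: $151,950 is at or below the $163,300 threshold, so the full $1,093 applies.
Total: $0 + $7,070 + $1,093 = $8,163.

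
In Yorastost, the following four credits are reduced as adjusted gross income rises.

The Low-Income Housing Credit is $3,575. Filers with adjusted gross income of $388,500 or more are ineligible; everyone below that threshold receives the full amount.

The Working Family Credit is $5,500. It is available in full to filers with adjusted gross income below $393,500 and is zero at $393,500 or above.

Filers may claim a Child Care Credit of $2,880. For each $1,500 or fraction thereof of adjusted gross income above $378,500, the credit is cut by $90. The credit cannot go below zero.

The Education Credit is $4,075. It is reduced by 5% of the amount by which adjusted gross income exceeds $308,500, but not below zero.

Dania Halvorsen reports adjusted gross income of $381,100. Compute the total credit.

$12,220

Low-Income Housing Credit: $381,100 is below the $388,500 cutoff, so the full $3,575 applies.
Working Family Credit: $381,100 is below the $393,500 cutoff, so the full $5,500 applies.
Child Care Credit: income exceeds $378,500 by $2,600, which is 2 full-or-partial $1,500 increments; reduction = 2 × $90 = $180, leaving $2,700.
Education Credit: 5% of the $72,600 excess over $308,500 is $3,630; credit = $4,075 − $3,630 = $445.
Total: $3,575 + $5,500 + $2,700 + $445 = $12,220.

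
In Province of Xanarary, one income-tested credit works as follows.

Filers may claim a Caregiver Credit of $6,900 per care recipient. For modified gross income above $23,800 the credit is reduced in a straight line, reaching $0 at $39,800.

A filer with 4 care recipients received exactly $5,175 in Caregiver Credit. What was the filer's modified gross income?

$36,800

Full credit = 4 × $6,900 = $27,600.
$5,175 is 5,175/27,600 of the full $27,600, so 22,425/27,600 of the $16,000 range has been used: income = $23,800 + $16,000 × 22,425/27,600 = $36,800.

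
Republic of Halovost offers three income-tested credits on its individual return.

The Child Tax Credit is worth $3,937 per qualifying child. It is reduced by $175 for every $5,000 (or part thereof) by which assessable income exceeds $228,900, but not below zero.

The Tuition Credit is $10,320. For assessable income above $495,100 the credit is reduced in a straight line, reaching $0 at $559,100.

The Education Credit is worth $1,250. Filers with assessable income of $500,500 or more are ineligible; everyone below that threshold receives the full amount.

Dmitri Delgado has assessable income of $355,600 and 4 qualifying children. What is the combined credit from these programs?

$22,768

Child Tax Credit: base = 4 × $3,937 = $15,748. income exceeds $228,900 by $126,700, which is 26 full-or-partial $5,000 increments; reduction = 26 × $175 = $4,550, leaving $11,198.
Tuition Credit: $355,600 is at or below the $495,100 threshold, so the full $10,320 applies.
Education Credit: $355,600 is below the $500,500 cutoff, so the full $1,250 applies.
Total: $11,198 + $10,320 + $1,250 = $22,768.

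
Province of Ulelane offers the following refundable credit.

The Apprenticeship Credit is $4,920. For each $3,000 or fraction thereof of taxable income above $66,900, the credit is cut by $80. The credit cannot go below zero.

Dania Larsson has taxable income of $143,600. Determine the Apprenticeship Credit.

$2,840

Apprenticeship Credit: income exceeds $66,900 by $76,700, which is 26 full-or-partial $3,000 increments; reduction = 26 × $80 = $2,080, leaving $2,840.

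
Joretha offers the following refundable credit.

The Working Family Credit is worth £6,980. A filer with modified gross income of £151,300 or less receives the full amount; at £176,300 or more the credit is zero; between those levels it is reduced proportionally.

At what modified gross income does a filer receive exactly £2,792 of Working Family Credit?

£2,792 is 2,792/6,980 of the full £6,980, so 4,188/6,980 of the £25,000 range has been used: income = £151,300 + £25,000 × 4,188/6,980 = £166,300.

£166,300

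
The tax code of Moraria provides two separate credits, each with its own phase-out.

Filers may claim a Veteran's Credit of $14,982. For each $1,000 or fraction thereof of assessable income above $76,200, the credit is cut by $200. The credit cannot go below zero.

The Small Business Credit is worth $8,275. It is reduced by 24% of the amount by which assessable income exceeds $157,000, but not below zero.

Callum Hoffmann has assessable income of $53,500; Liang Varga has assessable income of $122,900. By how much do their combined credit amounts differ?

Callum ($53,500): Veteran's Credit: $53,500 is at or below the $76,200 threshold, so the full $14,982 applies. Small Business Credit: $53,500 is at or below the $157,000 threshold, so the full $8,275 applies. total $14,982 + $8,275 = $23,257
Liang ($122,900): Veteran's Credit: income exceeds $76,200 by $46,700, which is 47 full-or-partial $1,000 increments; reduction = 47 × $200 = $9,400, leaving $5,582. Small Business Credit: $122,900 is at or below the $157,000 threshold, so the full $8,275 applies. total $5,582 + $8,275 = $13,857
Difference: |$23,257 − $13,857| = $9,400.

$9,400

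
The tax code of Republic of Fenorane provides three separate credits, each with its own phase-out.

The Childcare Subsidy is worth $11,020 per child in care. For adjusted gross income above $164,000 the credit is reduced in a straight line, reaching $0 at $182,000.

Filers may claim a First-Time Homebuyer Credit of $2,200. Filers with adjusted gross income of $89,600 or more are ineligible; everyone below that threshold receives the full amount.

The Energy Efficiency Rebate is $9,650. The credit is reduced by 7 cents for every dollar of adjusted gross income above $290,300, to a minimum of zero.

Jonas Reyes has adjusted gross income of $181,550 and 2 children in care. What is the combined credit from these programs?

$10,201

Childcare Subsidy: base = 2 × $11,020 = $22,040. $181,550 is $17,550 into a $18,000 phase-out range, leaving 450/18,000 of the credit: $22,040 × 450/18,000 = $551.
First-Time Homebuyer Credit: $181,550 meets or exceeds the $89,600 cutoff, so the credit is $0.
Energy Efficiency Rebate: $181,550 is at or below the $290,300 threshold, so the full $9,650 applies.
Total: $551 + $0 + $9,650 = $10,201.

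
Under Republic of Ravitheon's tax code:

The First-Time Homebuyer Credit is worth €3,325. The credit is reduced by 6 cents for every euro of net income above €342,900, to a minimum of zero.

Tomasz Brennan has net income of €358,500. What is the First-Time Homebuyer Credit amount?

€2,389

First-Time Homebuyer Credit: 6% of the €15,600 excess over €342,900 is €936; credit = €3,325 − €936 = €2,389.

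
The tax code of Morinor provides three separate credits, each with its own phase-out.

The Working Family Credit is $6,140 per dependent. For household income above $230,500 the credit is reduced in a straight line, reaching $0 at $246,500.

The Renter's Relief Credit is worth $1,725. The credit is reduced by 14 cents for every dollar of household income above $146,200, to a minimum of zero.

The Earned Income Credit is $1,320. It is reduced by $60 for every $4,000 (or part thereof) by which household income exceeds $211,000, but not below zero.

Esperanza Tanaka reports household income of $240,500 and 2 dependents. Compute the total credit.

Working Family Credit: base = 2 × $6,140 = $12,280. $240,500 is $10,000 into a $16,000 phase-out range, leaving 6,000/16,000 of the credit: $12,280 × 6,000/16,000 = $4,605.
Renter's Relief Credit: 14% of the $94,300 excess over $146,200 is $13,202 ≥ base, so the credit is $0.
Earned Income Credit: income exceeds $211,000 by $29,500, which is 8 full-or-partial $4,000 increments; reduction = 8 × $60 = $480, leaving $840.
Total: $4,605 + $0 + $840 = $5,445.

$5,445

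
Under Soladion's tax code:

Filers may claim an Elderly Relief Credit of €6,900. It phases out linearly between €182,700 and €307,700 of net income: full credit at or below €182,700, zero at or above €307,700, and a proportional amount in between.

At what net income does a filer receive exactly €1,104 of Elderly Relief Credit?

€287,700

€1,104 is 1,104/6,900 of the full €6,900, so 5,796/6,900 of the €125,000 range has been used: income = €182,700 + €125,000 × 5,796/6,900 = €287,700.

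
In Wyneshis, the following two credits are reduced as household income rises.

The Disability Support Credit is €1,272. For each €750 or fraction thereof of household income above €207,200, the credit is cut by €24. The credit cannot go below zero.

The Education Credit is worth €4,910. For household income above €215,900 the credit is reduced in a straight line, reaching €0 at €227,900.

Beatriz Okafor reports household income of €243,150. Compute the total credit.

Disability Support Credit: income exceeds €207,200 by €35,950, which is 48 full-or-partial €750 increments; reduction = 48 × €24 = €1,152, leaving €120.
Education Credit: €243,150 is at or above €227,900, so the credit is €0.
Total: €120 + €0 = €120.

€120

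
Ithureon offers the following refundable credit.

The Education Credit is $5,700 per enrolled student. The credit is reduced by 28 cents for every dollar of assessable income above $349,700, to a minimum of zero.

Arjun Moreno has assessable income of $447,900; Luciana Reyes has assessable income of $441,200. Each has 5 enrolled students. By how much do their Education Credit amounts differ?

Arjun ($447,900): Education Credit: base = 5 × $5,700 = $28,500. 28% of the $98,200 excess over $349,700 is $27,496; credit = $28,500 − $27,496 = $1,004.
Luciana ($441,200): Education Credit: base = 5 × $5,700 = $28,500. 28% of the $91,500 excess over $349,700 is $25,620; credit = $28,500 − $25,620 = $2,880.
Difference: |$1,004 − $2,880| = $1,876.

$1,876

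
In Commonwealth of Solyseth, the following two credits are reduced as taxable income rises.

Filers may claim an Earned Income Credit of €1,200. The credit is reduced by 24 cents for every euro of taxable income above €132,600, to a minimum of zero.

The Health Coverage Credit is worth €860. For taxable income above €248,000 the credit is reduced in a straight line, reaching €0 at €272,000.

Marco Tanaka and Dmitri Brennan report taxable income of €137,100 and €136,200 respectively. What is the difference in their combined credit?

Marco (€137,100): Earned Income Credit: 24% of the €4,500 excess over €132,600 is €1,080; credit = €1,200 − €1,080 = €120. Health Coverage Credit: €137,100 is at or below the €248,000 threshold, so the full €860 applies. total €120 + €860 = €980
Dmitri (€136,200): Earned Income Credit: 24% of the €3,600 excess over €132,600 is €864; credit = €1,200 − €864 = €336. Health Coverage Credit: €136,200 is at or below the €248,000 threshold, so the full €860 applies. total €336 + €860 = €1,196
Difference: |€980 − €1,196| = €216.

€216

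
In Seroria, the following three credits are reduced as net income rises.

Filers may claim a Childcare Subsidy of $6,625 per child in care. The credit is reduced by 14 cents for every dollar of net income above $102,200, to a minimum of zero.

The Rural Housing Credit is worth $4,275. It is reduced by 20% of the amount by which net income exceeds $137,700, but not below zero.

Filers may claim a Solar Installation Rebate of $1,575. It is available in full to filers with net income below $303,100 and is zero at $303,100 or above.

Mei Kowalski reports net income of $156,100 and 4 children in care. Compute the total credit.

Childcare Subsidy: base = 4 × $6,625 = $26,500. 14% of the $53,900 excess over $102,200 is $7,546; credit = $26,500 − $7,546 = $18,954.
Rural Housing Credit: 20% of the $18,400 excess over $137,700 is $3,680; credit = $4,275 − $3,680 = $595.
Solar Installation Rebate: $156,100 is below the $303,100 cutoff, so the full $1,575 applies.
Total: $18,954 + $595 + $1,575 = $21,124.

$21,124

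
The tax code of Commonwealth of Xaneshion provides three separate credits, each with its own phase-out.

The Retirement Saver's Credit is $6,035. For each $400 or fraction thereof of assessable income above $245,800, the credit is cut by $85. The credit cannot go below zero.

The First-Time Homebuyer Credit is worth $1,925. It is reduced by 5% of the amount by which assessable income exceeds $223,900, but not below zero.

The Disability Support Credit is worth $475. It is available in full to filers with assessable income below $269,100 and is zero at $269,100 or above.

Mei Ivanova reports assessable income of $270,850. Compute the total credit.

Retirement Saver's Credit: income exceeds $245,800 by $25,050, which is 63 full-or-partial $400 increments; reduction = 63 × $85 = $5,355, leaving $680.
First-Time Homebuyer Credit: 5% of the $46,950 excess over $223,900 is $2,347.50 ≥ base, so the credit is $0.
Disability Support Credit: $270,850 meets or exceeds the $269,100 cutoff, so the credit is $0.
Total: $680 + $0 + $0 = $680.

$680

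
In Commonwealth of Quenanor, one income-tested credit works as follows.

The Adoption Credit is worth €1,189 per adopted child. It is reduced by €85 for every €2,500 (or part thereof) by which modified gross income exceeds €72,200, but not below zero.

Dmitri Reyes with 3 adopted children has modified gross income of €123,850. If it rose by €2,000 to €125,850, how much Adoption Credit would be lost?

€85

At €123,850 — base = 3 × €1,189 = €3,567. income exceeds €72,200 by €51,650, which is 21 full-or-partial €2,500 increments; reduction = 21 × €85 = €1,785, leaving €1,782.
At €125,850 — base = 3 × €1,189 = €3,567. income exceeds €72,200 by €53,650, which is 22 full-or-partial €2,500 increments; reduction = 22 × €85 = €1,870, leaving €1,697.
Lost: €1,782 − €1,697 = €85.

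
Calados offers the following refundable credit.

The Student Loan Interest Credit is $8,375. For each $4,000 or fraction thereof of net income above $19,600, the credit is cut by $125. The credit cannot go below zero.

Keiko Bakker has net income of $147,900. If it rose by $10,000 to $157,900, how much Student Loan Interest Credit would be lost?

At $147,900 — income exceeds $19,600 by $128,300, which is 33 full-or-partial $4,000 increments; reduction = 33 × $125 = $4,125, leaving $4,250.
At $157,900 — income exceeds $19,600 by $138,300, which is 35 full-or-partial $4,000 increments; reduction = 35 × $125 = $4,375, leaving $4,000.
Lost: $4,250 − $4,000 = $250.

$250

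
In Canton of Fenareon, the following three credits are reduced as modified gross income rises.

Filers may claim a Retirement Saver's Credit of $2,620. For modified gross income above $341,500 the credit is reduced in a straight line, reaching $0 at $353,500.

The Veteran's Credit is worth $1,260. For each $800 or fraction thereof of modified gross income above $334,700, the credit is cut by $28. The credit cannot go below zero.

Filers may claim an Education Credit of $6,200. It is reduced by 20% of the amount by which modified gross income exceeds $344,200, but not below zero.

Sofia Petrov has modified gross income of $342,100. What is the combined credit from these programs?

Retirement Saver's Credit: $342,100 is $600 into a $12,000 phase-out range, leaving 11,400/12,000 of the credit: $2,620 × 11,400/12,000 = $2,489.
Veteran's Credit: income exceeds $334,700 by $7,400, which is 10 full-or-partial $800 increments; reduction = 10 × $28 = $280, leaving $980.
Education Credit: $342,100 is at or below the $344,200 threshold, so the full $6,200 applies.
Total: $2,489 + $980 + $6,200 = $9,669.

$9,669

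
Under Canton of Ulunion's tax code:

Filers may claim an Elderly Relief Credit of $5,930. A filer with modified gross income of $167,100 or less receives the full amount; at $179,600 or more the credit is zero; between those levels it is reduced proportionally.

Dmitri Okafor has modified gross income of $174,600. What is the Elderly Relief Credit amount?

$2,372

Elderly Relief Credit: $174,600 is $7,500 into a $12,500 phase-out range, leaving 5,000/12,500 of the credit: $5,930 × 5,000/12,500 = $2,372.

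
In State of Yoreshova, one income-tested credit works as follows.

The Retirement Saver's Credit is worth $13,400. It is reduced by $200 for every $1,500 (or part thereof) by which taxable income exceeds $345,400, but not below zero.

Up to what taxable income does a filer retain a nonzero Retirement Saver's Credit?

$444,400

After 66 increments the reduction is 66 × $200 = $13,200, leaving $200; one more increment wipes it out. Increment 66 ends at excess 66 × $1,500 = $99,000, so the highest qualifying income is $345,400 + $99,000 = $444,400.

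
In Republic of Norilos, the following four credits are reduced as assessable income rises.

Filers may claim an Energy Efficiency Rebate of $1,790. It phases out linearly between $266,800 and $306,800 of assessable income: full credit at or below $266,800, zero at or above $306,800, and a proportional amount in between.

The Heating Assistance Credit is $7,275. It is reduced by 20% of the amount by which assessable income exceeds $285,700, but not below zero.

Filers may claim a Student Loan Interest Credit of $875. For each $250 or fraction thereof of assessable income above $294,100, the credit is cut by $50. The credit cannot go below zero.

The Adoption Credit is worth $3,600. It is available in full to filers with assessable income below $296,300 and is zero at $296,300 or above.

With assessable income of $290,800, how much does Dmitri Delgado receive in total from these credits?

$11,446

Energy Efficiency Rebate: $290,800 is $24,000 into a $40,000 phase-out range, leaving 16,000/40,000 of the credit: $1,790 × 16,000/40,000 = $716.
Heating Assistance Credit: 20% of the $5,100 excess over $285,700 is $1,020; credit = $7,275 − $1,020 = $6,255.
Student Loan Interest Credit: $290,800 is at or below the $294,100 threshold, so the full $875 applies.
Adoption Credit: $290,800 is below the $296,300 cutoff, so the full $3,600 applies.
Total: $716 + $6,255 + $875 + $3,600 = $11,446.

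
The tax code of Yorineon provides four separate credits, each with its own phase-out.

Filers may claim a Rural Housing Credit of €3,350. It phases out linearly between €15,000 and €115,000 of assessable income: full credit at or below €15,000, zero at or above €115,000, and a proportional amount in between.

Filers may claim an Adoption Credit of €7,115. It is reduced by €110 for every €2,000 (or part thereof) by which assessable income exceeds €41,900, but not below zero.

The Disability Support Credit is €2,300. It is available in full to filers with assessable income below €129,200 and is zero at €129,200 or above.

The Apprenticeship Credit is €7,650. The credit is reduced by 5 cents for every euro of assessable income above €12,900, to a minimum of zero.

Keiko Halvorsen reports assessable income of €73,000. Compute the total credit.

€13,707

Rural Housing Credit: €73,000 is €58,000 into a €100,000 phase-out range, leaving 42,000/100,000 of the credit: €3,350 × 42,000/100,000 = €1,407.
Adoption Credit: income exceeds €41,900 by €31,100, which is 16 full-or-partial €2,000 increments; reduction = 16 × €110 = €1,760, leaving €5,355.
Disability Support Credit: €73,000 is below the €129,200 cutoff, so the full €2,300 applies.
Apprenticeship Credit: 5% of the €60,100 excess over €12,900 is €3,005; credit = €7,650 − €3,005 = €4,645.
Total: €1,407 + €5,355 + €2,300 + €4,645 = €13,707.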